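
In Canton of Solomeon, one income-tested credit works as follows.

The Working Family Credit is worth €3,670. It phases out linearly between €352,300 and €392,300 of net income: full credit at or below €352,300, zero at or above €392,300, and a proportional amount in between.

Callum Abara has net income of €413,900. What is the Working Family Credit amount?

€0

Working Family Credit: €413,900 is at or above €392,300, so the credit is €0.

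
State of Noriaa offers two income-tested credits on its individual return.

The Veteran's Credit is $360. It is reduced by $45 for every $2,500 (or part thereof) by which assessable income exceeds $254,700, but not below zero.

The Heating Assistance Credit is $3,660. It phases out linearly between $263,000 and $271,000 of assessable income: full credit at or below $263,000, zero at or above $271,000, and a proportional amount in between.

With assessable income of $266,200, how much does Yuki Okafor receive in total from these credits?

$2,331

Veteran's Credit: income exceeds $254,700 by $11,500, which is 5 full-or-partial $2,500 increments; reduction = 5 × $45 = $225, leaving $135.
Heating Assistance Credit: $266,200 is $3,200 into a $8,000 phase-out range, leaving 4,800/8,000 of the credit: $3,660 × 4,800/8,000 = $2,196.
Total: $135 + $2,196 = $2,331.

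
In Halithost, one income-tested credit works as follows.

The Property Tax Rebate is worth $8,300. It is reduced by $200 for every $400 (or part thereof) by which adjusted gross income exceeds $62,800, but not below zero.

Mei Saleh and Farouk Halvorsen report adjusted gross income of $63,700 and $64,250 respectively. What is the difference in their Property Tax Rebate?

Mei ($63,700): Property Tax Rebate: income exceeds $62,800 by $900, which is 3 full-or-partial $400 increments; reduction = 3 × $200 = $600, leaving $7,700.
Farouk ($64,250): Property Tax Rebate: income exceeds $62,800 by $1,450, which is 4 full-or-partial $400 increments; reduction = 4 × $200 = $800, leaving $7,500.
Difference: |$7,700 − $7,500| = $200.

$200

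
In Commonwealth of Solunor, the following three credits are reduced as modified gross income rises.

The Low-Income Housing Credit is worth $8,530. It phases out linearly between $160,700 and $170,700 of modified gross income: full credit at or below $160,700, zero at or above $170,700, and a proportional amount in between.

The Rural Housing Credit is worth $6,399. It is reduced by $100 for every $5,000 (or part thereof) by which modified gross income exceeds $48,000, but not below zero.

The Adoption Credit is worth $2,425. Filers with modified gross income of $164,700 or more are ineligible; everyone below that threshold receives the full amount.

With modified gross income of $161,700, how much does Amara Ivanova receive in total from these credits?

Low-Income Housing Credit: $161,700 is $1,000 into a $10,000 phase-out range, leaving 9,000/10,000 of the credit: $8,530 × 9,000/10,000 = $7,677.
Rural Housing Credit: income exceeds $48,000 by $113,700, which is 23 full-or-partial $5,000 increments; reduction = 23 × $100 = $2,300, leaving $4,099.
Adoption Credit: $161,700 is below the $164,700 cutoff, so the full $2,425 applies.
Total: $7,677 + $4,099 + $2,425 = $14,201.

$14,201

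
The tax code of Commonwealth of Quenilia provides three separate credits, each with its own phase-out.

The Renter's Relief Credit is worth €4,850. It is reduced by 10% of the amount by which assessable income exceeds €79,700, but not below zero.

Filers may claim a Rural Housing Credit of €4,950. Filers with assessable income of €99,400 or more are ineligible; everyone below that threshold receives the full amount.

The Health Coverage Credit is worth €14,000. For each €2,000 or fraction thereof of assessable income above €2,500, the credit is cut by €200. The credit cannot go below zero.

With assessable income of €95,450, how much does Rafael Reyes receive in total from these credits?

Renter's Relief Credit: 10% of the €15,750 excess over €79,700 is €1,575; credit = €4,850 − €1,575 = €3,275.
Rural Housing Credit: €95,450 is below the €99,400 cutoff, so the full €4,950 applies.
Health Coverage Credit: income exceeds €2,500 by €92,950, which is 47 full-or-partial €2,000 increments; reduction = 47 × €200 = €9,400, leaving €4,600.
Total: €3,275 + €4,950 + €4,600 = €12,825.

€12,825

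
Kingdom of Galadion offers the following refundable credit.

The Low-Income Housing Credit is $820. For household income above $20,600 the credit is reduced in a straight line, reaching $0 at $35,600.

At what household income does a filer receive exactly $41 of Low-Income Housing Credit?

$34,850

$41 is 41/820 of the full $820, so 779/820 of the $15,000 range has been used: income = $20,600 + $15,000 × 779/820 = $34,850.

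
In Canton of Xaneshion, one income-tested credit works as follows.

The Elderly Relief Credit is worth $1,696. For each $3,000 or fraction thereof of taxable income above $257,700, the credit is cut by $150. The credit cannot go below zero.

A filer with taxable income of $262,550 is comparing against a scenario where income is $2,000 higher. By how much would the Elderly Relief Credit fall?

$150

At $262,550 — income exceeds $257,700 by $4,850, which is 2 full-or-partial $3,000 increments; reduction = 2 × $150 = $300, leaving $1,396.
At $264,550 — income exceeds $257,700 by $6,850, which is 3 full-or-partial $3,000 increments; reduction = 3 × $150 = $450, leaving $1,246.
Lost: $1,396 − $1,246 = $150.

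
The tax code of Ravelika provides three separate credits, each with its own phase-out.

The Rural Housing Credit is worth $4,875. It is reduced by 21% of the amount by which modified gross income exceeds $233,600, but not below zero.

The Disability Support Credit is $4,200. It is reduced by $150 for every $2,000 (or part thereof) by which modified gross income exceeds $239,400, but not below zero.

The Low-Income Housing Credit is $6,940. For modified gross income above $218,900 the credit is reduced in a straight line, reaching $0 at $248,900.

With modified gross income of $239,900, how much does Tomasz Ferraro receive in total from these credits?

$9,684

Rural Housing Credit: 21% of the $6,300 excess over $233,600 is $1,323; credit = $4,875 − $1,323 = $3,552.
Disability Support Credit: income exceeds $239,400 by $500, which is 1 full-or-partial $2,000 increment; reduction = 1 × $150 = $150, leaving $4,050.
Low-Income Housing Credit: $239,900 is $21,000 into a $30,000 phase-out range, leaving 9,000/30,000 of the credit: $6,940 × 9,000/30,000 = $2,082.
Total: $3,552 + $4,050 + $2,082 = $9,684.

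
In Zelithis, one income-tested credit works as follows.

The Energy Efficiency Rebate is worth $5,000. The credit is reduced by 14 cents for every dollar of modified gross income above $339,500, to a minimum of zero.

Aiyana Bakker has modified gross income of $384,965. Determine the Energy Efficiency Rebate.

$0

Energy Efficiency Rebate: 14% of the $45,465 excess over $339,500 is $6,365.10 ≥ base, so the credit is $0.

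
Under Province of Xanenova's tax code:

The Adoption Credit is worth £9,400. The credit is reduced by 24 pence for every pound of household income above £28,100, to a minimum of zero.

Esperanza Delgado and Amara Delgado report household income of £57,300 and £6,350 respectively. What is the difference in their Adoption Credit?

£7,008

Esperanza (£57,300): Adoption Credit: 24% of the £29,200 excess over £28,100 is £7,008; credit = £9,400 − £7,008 = £2,392.
Amara (£6,350): Adoption Credit: £6,350 is at or below the £28,100 threshold, so the full £9,400 applies.
Difference: |£2,392 − £9,400| = £7,008.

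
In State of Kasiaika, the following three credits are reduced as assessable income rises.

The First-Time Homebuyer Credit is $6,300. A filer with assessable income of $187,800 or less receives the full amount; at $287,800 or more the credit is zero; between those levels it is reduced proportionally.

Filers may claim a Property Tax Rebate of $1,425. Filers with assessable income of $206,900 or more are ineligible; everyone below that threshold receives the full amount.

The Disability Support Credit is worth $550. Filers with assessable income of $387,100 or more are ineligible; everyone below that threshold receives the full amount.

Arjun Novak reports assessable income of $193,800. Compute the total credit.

First-Time Homebuyer Credit: $193,800 is $6,000 into a $100,000 phase-out range, leaving 94,000/100,000 of the credit: $6,300 × 94,000/100,000 = $5,922.
Property Tax Rebate: $193,800 is below the $206,900 cutoff, so the full $1,425 applies.
Disability Support Credit: $193,800 is below the $387,100 cutoff, so the full $550 applies.
Total: $5,922 + $1,425 + $550 = $7,897.

$7,897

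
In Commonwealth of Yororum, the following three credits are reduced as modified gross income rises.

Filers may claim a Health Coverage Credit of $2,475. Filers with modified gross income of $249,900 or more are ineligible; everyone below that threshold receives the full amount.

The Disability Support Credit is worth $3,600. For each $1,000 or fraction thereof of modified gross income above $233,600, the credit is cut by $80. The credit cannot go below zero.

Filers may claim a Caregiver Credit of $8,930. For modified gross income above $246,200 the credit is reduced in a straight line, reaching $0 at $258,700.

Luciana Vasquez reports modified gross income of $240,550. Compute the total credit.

$14,445

Health Coverage Credit: $240,550 is below the $249,900 cutoff, so the full $2,475 applies.
Disability Support Credit: income exceeds $233,600 by $6,950, which is 7 full-or-partial $1,000 increments; reduction = 7 × $80 = $560, leaving $3,040.
Caregiver Credit: $240,550 is at or below the $246,200 threshold, so the full $8,930 applies.
Total: $2,475 + $3,040 + $8,930 = $14,445.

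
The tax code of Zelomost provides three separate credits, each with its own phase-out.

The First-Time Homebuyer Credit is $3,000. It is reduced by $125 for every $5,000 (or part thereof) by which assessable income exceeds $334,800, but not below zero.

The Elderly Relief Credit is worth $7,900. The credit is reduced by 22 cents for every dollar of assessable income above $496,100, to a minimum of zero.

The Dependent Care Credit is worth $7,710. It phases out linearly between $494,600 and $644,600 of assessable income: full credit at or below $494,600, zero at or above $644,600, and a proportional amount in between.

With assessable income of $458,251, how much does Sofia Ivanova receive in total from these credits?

First-Time Homebuyer Credit: income exceeds $334,800 by $123,451 → 25 increments × $125 = $3,125 ≥ base, so the credit is $0.
Elderly Relief Credit: $458,251 is at or below the $496,100 threshold, so the full $7,900 applies.
Dependent Care Credit: $458,251 is at or below the $494,600 threshold, so the full $7,710 applies.
Total: $0 + $7,900 + $7,710 = $15,610.

$15,610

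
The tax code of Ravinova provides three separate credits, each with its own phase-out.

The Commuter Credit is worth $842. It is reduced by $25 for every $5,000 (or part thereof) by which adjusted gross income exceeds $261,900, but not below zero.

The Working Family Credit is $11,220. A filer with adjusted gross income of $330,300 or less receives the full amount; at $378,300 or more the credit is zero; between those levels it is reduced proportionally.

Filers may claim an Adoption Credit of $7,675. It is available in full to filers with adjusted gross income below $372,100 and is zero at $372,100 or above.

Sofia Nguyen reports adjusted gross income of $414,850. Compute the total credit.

Commuter Credit: income exceeds $261,900 by $152,950, which is 31 full-or-partial $5,000 increments; reduction = 31 × $25 = $775, leaving $67.
Working Family Credit: $414,850 is at or above $378,300, so the credit is $0.
Adoption Credit: $414,850 meets or exceeds the $372,100 cutoff, so the credit is $0.
Total: $67 + $0 + $0 = $67.

$67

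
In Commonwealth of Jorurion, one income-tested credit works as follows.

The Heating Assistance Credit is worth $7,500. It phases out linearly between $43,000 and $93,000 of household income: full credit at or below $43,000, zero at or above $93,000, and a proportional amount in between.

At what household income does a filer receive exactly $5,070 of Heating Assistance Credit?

$59,200

$5,070 is 5,070/7,500 of the full $7,500, so 2,430/7,500 of the $50,000 range has been used: income = $43,000 + $50,000 × 2,430/7,500 = $59,200.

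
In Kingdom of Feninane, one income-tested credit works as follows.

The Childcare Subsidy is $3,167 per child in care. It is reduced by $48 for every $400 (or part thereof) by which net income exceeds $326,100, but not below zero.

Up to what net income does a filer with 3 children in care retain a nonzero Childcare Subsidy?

Full credit = 3 × $3,167 = $9,501.
After 197 increments the reduction is 197 × $48 = $9,456, leaving $45; one more increment wipes it out. Increment 197 ends at excess 197 × $400 = $78,800, so the highest qualifying income is $326,100 + $78,800 = $404,900.

$404,900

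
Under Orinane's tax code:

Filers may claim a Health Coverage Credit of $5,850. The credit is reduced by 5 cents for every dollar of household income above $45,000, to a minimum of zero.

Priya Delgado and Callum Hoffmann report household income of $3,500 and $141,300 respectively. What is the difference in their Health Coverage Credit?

$4,815

Priya ($3,500): Health Coverage Credit: $3,500 is at or below the $45,000 threshold, so the full $5,850 applies.
Callum ($141,300): Health Coverage Credit: 5% of the $96,300 excess over $45,000 is $4,815; credit = $5,850 − $4,815 = $1,035.
Difference: |$5,850 − $1,035| = $4,815.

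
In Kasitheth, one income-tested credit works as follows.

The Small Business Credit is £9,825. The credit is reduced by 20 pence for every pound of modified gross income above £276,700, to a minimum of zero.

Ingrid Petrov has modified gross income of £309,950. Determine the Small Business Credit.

£3,175

Small Business Credit: 20% of the £33,250 excess over £276,700 is £6,650; credit = £9,825 − £6,650 = £3,175.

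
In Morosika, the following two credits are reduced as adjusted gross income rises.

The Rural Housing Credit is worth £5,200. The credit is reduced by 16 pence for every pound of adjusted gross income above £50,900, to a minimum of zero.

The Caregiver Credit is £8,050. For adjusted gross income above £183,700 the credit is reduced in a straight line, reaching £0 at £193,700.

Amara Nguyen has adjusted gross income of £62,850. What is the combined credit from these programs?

Rural Housing Credit: 16% of the £11,950 excess over £50,900 is £1,912; credit = £5,200 − £1,912 = £3,288.
Caregiver Credit: £62,850 is at or below the £183,700 threshold, so the full £8,050 applies.
Total: £3,288 + £8,050 = £11,338.

£11,338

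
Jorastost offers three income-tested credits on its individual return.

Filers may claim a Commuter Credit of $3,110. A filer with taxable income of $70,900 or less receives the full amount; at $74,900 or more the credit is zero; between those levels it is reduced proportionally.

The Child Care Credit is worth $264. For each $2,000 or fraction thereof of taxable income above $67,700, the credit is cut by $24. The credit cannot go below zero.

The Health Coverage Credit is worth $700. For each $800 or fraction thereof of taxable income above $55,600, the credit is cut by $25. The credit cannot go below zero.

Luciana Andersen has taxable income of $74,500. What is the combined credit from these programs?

Commuter Credit: $74,500 is $3,600 into a $4,000 phase-out range, leaving 400/4,000 of the credit: $3,110 × 400/4,000 = $311.
Child Care Credit: income exceeds $67,700 by $6,800, which is 4 full-or-partial $2,000 increments; reduction = 4 × $24 = $96, leaving $168.
Health Coverage Credit: income exceeds $55,600 by $18,900, which is 24 full-or-partial $800 increments; reduction = 24 × $25 = $600, leaving $100.
Total: $311 + $168 + $100 = $579.

$579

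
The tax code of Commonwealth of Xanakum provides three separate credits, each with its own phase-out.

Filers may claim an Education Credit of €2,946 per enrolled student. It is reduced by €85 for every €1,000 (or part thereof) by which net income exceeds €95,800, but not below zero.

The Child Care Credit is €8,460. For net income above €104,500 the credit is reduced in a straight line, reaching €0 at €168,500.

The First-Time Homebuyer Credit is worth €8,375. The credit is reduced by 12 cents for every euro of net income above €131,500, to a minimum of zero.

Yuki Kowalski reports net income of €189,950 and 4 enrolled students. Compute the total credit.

€5,070

Education Credit: base = 4 × €2,946 = €11,784. income exceeds €95,800 by €94,150, which is 95 full-or-partial €1,000 increments; reduction = 95 × €85 = €8,075, leaving €3,709.
Child Care Credit: €189,950 is at or above €168,500, so the credit is €0.
First-Time Homebuyer Credit: 12% of the €58,450 excess over €131,500 is €7,014; credit = €8,375 − €7,014 = €1,361.
Total: €3,709 + €0 + €1,361 = €5,070.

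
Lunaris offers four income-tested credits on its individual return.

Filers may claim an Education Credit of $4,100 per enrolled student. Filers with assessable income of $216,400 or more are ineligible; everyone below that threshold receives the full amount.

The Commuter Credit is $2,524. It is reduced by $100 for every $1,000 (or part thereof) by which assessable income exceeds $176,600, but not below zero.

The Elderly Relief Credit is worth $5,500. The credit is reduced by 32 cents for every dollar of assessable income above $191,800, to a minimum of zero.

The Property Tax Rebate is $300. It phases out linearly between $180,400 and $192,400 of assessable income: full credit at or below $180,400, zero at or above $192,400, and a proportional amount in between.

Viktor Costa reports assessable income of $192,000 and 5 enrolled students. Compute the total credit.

$26,870

Education Credit: base = 5 × $4,100 = $20,500. $192,000 is below the $216,400 cutoff, so the full $20,500 applies.
Commuter Credit: income exceeds $176,600 by $15,400, which is 16 full-or-partial $1,000 increments; reduction = 16 × $100 = $1,600, leaving $924.
Elderly Relief Credit: 32% of the $200 excess over $191,800 is $64; credit = $5,500 − $64 = $5,436.
Property Tax Rebate: $192,000 is $11,600 into a $12,000 phase-out range, leaving 400/12,000 of the credit: $300 × 400/12,000 = $10.
Total: $20,500 + $924 + $5,436 + $10 = $26,870.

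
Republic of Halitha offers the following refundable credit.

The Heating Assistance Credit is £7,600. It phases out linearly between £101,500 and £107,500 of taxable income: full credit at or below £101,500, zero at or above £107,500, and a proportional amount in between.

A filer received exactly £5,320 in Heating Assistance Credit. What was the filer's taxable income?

£5,320 is 5,320/7,600 of the full £7,600, so 2,280/7,600 of the £6,000 range has been used: income = £101,500 + £6,000 × 2,280/7,600 = £103,300.

£103,300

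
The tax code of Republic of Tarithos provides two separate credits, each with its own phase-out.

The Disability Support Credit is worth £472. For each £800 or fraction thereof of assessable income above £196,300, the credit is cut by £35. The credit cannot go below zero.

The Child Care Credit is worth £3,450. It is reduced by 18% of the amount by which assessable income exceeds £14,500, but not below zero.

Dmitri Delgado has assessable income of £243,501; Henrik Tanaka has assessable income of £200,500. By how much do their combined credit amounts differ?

Dmitri (£243,501): Disability Support Credit: income exceeds £196,300 by £47,201 → 60 increments × £35 = £2,100 ≥ base, so the credit is £0. Child Care Credit: 18% of the £229,001 excess over £14,500 is £41,220.18 ≥ base, so the credit is £0. total £0 + £0 = £0
Henrik (£200,500): Disability Support Credit: income exceeds £196,300 by £4,200, which is 6 full-or-partial £800 increments; reduction = 6 × £35 = £210, leaving £262. Child Care Credit: 18% of the £186,000 excess over £14,500 is £33,480 ≥ base, so the credit is £0. total £262 + £0 = £262
Difference: |£0 − £262| = £262.

£262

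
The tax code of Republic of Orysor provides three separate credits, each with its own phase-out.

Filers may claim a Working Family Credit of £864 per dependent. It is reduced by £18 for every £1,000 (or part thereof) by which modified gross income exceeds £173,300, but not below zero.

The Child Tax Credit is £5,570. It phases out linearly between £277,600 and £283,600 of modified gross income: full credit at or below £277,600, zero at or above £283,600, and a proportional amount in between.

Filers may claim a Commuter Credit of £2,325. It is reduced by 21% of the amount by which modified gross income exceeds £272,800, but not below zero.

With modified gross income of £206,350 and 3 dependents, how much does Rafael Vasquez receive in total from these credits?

Working Family Credit: base = 3 × £864 = £2,592. income exceeds £173,300 by £33,050, which is 34 full-or-partial £1,000 increments; reduction = 34 × £18 = £612, leaving £1,980.
Child Tax Credit: £206,350 is at or below the £277,600 threshold, so the full £5,570 applies.
Commuter Credit: £206,350 is at or below the £272,800 threshold, so the full £2,325 applies.
Total: £1,980 + £5,570 + £2,325 = £9,875.

£9,875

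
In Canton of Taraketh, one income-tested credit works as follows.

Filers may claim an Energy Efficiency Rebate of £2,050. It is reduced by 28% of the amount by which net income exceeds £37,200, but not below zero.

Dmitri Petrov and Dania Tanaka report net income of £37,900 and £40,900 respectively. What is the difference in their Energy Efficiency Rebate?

£840

Dmitri (£37,900): Energy Efficiency Rebate: 28% of the £700 excess over £37,200 is £196; credit = £2,050 − £196 = £1,854.
Dania (£40,900): Energy Efficiency Rebate: 28% of the £3,700 excess over £37,200 is £1,036; credit = £2,050 − £1,036 = £1,014.
Difference: |£1,854 − £1,014| = £840.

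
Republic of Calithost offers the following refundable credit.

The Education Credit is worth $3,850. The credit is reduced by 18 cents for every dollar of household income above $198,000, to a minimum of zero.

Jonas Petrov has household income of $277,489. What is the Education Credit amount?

$0

Education Credit: 18% of the $79,489 excess over $198,000 is $14,308.02 ≥ base, so the credit is $0.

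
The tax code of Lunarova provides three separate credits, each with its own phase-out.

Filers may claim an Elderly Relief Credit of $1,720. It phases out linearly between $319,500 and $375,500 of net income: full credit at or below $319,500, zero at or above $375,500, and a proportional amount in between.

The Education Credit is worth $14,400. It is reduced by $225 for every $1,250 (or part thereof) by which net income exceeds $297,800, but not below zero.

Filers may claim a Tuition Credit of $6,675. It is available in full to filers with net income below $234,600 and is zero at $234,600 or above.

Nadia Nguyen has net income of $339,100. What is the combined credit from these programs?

Elderly Relief Credit: $339,100 is $19,600 into a $56,000 phase-out range, leaving 36,400/56,000 of the credit: $1,720 × 36,400/56,000 = $1,118.
Education Credit: income exceeds $297,800 by $41,300, which is 34 full-or-partial $1,250 increments; reduction = 34 × $225 = $7,650, leaving $6,750.
Tuition Credit: $339,100 meets or exceeds the $234,600 cutoff, so the credit is $0.
Total: $1,118 + $6,750 + $0 = $7,868.

$7,868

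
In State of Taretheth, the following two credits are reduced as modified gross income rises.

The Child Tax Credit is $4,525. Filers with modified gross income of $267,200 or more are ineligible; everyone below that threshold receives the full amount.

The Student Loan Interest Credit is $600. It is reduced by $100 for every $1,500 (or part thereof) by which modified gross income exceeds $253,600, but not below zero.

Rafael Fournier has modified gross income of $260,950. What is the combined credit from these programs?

$4,625

Child Tax Credit: $260,950 is below the $267,200 cutoff, so the full $4,525 applies.
Student Loan Interest Credit: income exceeds $253,600 by $7,350, which is 5 full-or-partial $1,500 increments; reduction = 5 × $100 = $500, leaving $100.
Total: $4,525 + $100 = $4,625.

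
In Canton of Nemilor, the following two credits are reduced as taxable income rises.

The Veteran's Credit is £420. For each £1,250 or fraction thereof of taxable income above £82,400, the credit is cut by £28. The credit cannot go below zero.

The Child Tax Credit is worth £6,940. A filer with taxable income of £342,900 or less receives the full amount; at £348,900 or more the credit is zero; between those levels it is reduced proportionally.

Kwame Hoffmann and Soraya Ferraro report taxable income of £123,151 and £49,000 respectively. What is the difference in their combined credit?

£420

Kwame (£123,151): Veteran's Credit: income exceeds £82,400 by £40,751 → 33 increments × £28 = £924 ≥ base, so the credit is £0. Child Tax Credit: £123,151 is at or below the £342,900 threshold, so the full £6,940 applies. total £0 + £6,940 = £6,940
Soraya (£49,000): Veteran's Credit: £49,000 is at or below the £82,400 threshold, so the full £420 applies. Child Tax Credit: £49,000 is at or below the £342,900 threshold, so the full £6,940 applies. total £420 + £6,940 = £7,360
Difference: |£6,940 − £7,360| = £420.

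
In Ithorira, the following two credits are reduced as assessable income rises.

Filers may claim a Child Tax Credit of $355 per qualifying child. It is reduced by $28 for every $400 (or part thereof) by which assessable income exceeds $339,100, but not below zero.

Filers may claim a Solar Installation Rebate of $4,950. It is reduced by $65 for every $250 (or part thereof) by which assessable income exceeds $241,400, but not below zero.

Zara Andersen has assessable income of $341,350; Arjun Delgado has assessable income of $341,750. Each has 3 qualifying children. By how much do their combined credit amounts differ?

$28

Zara ($341,350): Child Tax Credit: base = 3 × $355 = $1,065. income exceeds $339,100 by $2,250, which is 6 full-or-partial $400 increments; reduction = 6 × $28 = $168, leaving $897. Solar Installation Rebate: income exceeds $241,400 by $99,950 → 400 increments × $65 = $26,000 ≥ base, so the credit is $0. total $897 + $0 = $897
Arjun ($341,750): Child Tax Credit: base = 3 × $355 = $1,065. income exceeds $339,100 by $2,650, which is 7 full-or-partial $400 increments; reduction = 7 × $28 = $196, leaving $869. Solar Installation Rebate: income exceeds $241,400 by $100,350 → 402 increments × $65 = $26,130 ≥ base, so the credit is $0. total $869 + $0 = $869
Difference: |$897 − $869| = $28.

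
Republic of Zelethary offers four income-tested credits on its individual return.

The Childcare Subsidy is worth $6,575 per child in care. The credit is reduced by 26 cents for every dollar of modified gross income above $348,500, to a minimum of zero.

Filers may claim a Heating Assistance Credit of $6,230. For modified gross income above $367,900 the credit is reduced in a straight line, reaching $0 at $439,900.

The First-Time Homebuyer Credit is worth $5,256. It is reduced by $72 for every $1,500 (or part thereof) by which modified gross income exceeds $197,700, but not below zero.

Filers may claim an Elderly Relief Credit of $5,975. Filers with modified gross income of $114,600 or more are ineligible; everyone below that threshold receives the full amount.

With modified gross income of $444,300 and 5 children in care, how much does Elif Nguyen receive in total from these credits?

Childcare Subsidy: base = 5 × $6,575 = $32,875. 26% of the $95,800 excess over $348,500 is $24,908; credit = $32,875 − $24,908 = $7,967.
Heating Assistance Credit: $444,300 is at or above $439,900, so the credit is $0.
First-Time Homebuyer Credit: income exceeds $197,700 by $246,600 → 165 increments × $72 = $11,880 ≥ base, so the credit is $0.
Elderly Relief Credit: $444,300 meets or exceeds the $114,600 cutoff, so the credit is $0.
Total: $7,967 + $0 + $0 + $0 = $7,967.

$7,967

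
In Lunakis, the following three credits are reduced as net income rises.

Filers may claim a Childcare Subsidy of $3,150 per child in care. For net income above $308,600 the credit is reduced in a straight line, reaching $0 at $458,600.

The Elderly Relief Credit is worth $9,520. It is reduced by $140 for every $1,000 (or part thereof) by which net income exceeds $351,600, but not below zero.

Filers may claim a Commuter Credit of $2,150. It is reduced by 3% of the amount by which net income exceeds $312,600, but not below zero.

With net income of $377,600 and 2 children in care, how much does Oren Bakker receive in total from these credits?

Childcare Subsidy: base = 2 × $3,150 = $6,300. $377,600 is $69,000 into a $150,000 phase-out range, leaving 81,000/150,000 of the credit: $6,300 × 81,000/150,000 = $3,402.
Elderly Relief Credit: income exceeds $351,600 by $26,000, which is 26 full-or-partial $1,000 increments; reduction = 26 × $140 = $3,640, leaving $5,880.
Commuter Credit: 3% of the $65,000 excess over $312,600 is $1,950; credit = $2,150 − $1,950 = $200.
Total: $3,402 + $5,880 + $200 = $9,482.

$9,482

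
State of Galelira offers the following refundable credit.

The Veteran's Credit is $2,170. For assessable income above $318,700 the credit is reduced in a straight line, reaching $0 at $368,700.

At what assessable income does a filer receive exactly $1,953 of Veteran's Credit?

$323,700

$1,953 is 1,953/2,170 of the full $2,170, so 217/2,170 of the $50,000 range has been used: income = $318,700 + $50,000 × 217/2,170 = $323,700.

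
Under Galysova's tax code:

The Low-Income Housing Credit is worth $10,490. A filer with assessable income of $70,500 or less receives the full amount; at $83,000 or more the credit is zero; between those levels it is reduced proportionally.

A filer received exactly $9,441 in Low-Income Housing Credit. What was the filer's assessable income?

$9,441 is 9,441/10,490 of the full $10,490, so 1,049/10,490 of the $12,500 range has been used: income = $70,500 + $12,500 × 1,049/10,490 = $71,750.

$71,750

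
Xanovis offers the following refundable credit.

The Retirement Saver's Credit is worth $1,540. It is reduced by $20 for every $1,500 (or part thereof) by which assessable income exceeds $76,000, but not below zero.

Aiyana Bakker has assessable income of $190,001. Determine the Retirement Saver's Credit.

$0

Retirement Saver's Credit: income exceeds $76,000 by $114,001 → 77 increments × $20 = $1,540 ≥ base, so the credit is $0.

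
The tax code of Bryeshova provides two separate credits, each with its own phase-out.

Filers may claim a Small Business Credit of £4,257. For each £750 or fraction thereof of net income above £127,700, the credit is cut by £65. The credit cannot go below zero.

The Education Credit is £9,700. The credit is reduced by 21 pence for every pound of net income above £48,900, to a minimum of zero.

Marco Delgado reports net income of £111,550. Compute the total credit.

Small Business Credit: £111,550 is at or below the £127,700 threshold, so the full £4,257 applies.
Education Credit: 21% of the £62,650 excess over £48,900 is £13,156.50 ≥ base, so the credit is £0.
Total: £4,257 + £0 = £4,257.

£4,257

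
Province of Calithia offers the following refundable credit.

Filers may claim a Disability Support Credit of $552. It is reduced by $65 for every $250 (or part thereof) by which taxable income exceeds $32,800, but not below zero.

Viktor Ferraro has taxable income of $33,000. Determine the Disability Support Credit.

Disability Support Credit: income exceeds $32,800 by $200, which is 1 full-or-partial $250 increment; reduction = 1 × $65 = $65, leaving $487.

$487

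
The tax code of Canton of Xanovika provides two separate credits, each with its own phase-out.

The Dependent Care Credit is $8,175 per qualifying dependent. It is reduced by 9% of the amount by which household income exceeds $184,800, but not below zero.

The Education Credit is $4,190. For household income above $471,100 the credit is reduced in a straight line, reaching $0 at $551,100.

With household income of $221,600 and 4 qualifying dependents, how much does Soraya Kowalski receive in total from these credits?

$33,578

Dependent Care Credit: base = 4 × $8,175 = $32,700. 9% of the $36,800 excess over $184,800 is $3,312; credit = $32,700 − $3,312 = $29,388.
Education Credit: $221,600 is at or below the $471,100 threshold, so the full $4,190 applies.
Total: $29,388 + $4,190 = $33,578.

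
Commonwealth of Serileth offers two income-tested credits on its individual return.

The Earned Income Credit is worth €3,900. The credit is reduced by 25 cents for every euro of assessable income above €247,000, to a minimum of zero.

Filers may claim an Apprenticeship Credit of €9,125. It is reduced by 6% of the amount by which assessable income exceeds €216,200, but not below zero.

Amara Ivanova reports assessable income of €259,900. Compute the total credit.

Earned Income Credit: 25% of the €12,900 excess over €247,000 is €3,225; credit = €3,900 − €3,225 = €675.
Apprenticeship Credit: 6% of the €43,700 excess over €216,200 is €2,622; credit = €9,125 − €2,622 = €6,503.
Total: €675 + €6,503 = €7,178.

€7,178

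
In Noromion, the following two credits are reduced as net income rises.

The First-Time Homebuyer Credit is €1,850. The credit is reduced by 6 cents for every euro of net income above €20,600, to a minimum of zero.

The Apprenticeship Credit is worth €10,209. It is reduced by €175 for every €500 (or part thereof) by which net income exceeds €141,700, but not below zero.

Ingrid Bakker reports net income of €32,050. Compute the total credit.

€11,372

First-Time Homebuyer Credit: 6% of the €11,450 excess over €20,600 is €687; credit = €1,850 − €687 = €1,163.
Apprenticeship Credit: €32,050 is at or below the €141,700 threshold, so the full €10,209 applies.
Total: €1,163 + €10,209 = €11,372.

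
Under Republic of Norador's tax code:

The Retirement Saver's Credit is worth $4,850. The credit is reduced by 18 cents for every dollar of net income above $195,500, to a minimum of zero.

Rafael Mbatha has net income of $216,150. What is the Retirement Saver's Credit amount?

$1,133

Retirement Saver's Credit: 18% of the $20,650 excess over $195,500 is $3,717; credit = $4,850 − $3,717 = $1,133.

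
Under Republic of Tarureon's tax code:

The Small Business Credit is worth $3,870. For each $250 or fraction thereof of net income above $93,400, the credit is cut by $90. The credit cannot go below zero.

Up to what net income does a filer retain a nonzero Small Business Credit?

After 42 increments the reduction is 42 × $90 = $3,780, leaving $90; one more increment wipes it out. Increment 42 ends at excess 42 × $250 = $10,500, so the highest qualifying income is $93,400 + $10,500 = $103,900.

$103,900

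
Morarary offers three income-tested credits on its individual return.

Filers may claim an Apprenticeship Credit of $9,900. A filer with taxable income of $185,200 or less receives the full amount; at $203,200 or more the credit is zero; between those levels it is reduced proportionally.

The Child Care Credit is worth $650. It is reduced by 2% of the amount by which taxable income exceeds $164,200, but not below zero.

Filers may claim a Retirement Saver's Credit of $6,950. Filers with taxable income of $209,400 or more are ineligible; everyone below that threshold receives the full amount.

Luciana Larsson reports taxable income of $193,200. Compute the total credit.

$12,520

Apprenticeship Credit: $193,200 is $8,000 into a $18,000 phase-out range, leaving 10,000/18,000 of the credit: $9,900 × 10,000/18,000 = $5,500.
Child Care Credit: 2% of the $29,000 excess over $164,200 is $580; credit = $650 − $580 = $70.
Retirement Saver's Credit: $193,200 is below the $209,400 cutoff, so the full $6,950 applies.
Total: $5,500 + $70 + $6,950 = $12,520.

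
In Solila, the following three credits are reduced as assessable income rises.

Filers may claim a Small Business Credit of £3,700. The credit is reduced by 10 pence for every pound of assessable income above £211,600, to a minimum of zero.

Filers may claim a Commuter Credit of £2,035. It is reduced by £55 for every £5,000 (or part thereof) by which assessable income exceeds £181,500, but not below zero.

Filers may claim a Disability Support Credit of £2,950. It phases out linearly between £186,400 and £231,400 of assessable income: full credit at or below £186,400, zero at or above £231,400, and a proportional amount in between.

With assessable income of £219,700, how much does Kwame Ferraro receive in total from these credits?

£5,252

Small Business Credit: 10% of the £8,100 excess over £211,600 is £810; credit = £3,700 − £810 = £2,890.
Commuter Credit: income exceeds £181,500 by £38,200, which is 8 full-or-partial £5,000 increments; reduction = 8 × £55 = £440, leaving £1,595.
Disability Support Credit: £219,700 is £33,300 into a £45,000 phase-out range, leaving 11,700/45,000 of the credit: £2,950 × 11,700/45,000 = £767.
Total: £2,890 + £1,595 + £767 = £5,252.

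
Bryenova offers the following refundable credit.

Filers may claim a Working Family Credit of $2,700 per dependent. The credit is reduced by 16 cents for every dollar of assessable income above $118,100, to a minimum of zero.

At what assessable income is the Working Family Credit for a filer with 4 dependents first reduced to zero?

Full credit = 4 × $2,700 = $10,800.
The credit falls by 16% of each dollar above $118,100, so it reaches zero when the excess is $10,800 / 16% = $67,500: income = $118,100 + $67,500 = $185,600.

$185,600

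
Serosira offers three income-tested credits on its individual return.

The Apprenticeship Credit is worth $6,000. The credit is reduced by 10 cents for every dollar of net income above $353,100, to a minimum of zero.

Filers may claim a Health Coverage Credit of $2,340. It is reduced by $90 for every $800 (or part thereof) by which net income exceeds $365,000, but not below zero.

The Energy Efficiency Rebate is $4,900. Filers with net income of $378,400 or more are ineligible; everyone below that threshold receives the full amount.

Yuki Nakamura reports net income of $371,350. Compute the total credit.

Apprenticeship Credit: 10% of the $18,250 excess over $353,100 is $1,825; credit = $6,000 − $1,825 = $4,175.
Health Coverage Credit: income exceeds $365,000 by $6,350, which is 8 full-or-partial $800 increments; reduction = 8 × $90 = $720, leaving $1,620.
Energy Efficiency Rebate: $371,350 is below the $378,400 cutoff, so the full $4,900 applies.
Total: $4,175 + $1,620 + $4,900 = $10,695.

$10,695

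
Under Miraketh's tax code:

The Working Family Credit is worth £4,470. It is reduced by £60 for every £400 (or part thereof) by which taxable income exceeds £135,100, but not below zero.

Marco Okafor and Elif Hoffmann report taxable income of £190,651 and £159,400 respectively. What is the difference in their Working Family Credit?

£810

Marco (£190,651): Working Family Credit: income exceeds £135,100 by £55,551 → 139 increments × £60 = £8,340 ≥ base, so the credit is £0.
Elif (£159,400): Working Family Credit: income exceeds £135,100 by £24,300, which is 61 full-or-partial £400 increments; reduction = 61 × £60 = £3,660, leaving £810.
Difference: |£0 − £810| = £810.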